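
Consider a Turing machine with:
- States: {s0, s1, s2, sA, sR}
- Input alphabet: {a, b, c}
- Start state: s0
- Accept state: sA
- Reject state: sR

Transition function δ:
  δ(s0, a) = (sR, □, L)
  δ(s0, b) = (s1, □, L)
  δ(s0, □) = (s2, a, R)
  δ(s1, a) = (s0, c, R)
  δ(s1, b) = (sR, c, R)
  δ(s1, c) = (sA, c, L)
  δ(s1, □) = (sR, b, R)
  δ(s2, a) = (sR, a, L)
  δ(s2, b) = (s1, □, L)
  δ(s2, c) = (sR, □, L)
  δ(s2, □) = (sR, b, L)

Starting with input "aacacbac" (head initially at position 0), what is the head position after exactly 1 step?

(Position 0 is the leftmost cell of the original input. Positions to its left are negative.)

Execution trace (head position shown):
Step 0: [s0]aacacbac  (head at position 0)
Step 1: move left → [sR]□□acacbac  (head at position -1)

After 1 step, the head is at position -1.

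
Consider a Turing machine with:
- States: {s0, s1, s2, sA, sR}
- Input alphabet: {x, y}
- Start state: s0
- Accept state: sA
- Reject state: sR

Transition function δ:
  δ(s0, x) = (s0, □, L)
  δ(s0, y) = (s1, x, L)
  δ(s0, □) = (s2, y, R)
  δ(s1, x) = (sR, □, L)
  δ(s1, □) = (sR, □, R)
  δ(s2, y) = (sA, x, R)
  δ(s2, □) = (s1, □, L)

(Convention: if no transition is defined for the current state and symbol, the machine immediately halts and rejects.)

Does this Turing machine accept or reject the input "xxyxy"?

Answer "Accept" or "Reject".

Execution trace:
Initial: [s0]xxyxy
Step 1: δ(s0, x) = (s0, □, L) → [s0]□□xyxy
Step 2: δ(s0, □) = (s2, y, R) → y[s2]□xyxy
Step 3: δ(s2, □) = (s1, □, L) → [s1]y□xyxy

No transition is defined for δ(s1, y). By convention the machine halts and rejects.

Answer: Reject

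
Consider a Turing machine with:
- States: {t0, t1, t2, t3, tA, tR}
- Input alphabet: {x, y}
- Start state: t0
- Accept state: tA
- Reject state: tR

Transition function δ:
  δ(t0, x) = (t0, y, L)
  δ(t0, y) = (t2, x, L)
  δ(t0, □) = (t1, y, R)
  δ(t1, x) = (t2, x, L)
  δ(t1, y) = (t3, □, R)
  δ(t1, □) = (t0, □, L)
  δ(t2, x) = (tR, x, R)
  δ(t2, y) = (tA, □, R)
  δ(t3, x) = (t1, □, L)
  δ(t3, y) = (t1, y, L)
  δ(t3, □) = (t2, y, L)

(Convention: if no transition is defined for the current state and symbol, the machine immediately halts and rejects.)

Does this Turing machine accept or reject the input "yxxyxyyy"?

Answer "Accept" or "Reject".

Execution trace:
Initial: [t0]yxxyxyyy
Step 1: δ(t0, y) = (t2, x, L) → [t2]□xxxyxyyy

No transition is defined for δ(t2, □). By convention the machine halts and rejects.

Answer: Reject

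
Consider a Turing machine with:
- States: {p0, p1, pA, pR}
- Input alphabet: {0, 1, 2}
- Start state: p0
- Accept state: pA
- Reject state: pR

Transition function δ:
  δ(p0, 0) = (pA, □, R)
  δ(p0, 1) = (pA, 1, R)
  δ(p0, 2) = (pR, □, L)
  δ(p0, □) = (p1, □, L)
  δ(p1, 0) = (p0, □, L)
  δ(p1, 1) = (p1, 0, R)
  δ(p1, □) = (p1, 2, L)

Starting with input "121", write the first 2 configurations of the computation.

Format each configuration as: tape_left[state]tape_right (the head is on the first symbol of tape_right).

Transitions applied:
Step 1: δ(p0, 1) = (pA, 1, R)

The first 2 configurations are:
[p0]121 ⊢ 1[pA]21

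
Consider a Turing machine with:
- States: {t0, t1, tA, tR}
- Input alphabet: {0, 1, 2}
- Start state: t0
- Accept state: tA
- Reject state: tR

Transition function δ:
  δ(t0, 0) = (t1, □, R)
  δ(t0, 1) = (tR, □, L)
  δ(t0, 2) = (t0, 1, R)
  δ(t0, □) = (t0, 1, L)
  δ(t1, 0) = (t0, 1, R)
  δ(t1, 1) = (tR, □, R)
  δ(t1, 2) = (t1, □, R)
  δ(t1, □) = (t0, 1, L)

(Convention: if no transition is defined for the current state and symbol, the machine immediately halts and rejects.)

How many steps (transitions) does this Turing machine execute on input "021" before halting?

Execution trace:
Initial: [t0]021
Step 1: δ(t0, 0) = (t1, □, R) → □[t1]21
Step 2: δ(t1, 2) = (t1, □, R) → □□[t1]1
Step 3: δ(t1, 1) = (tR, □, R) → □□□[tR]□

The machine reaches the reject state tR and halts.

The machine executed 3 steps before halting.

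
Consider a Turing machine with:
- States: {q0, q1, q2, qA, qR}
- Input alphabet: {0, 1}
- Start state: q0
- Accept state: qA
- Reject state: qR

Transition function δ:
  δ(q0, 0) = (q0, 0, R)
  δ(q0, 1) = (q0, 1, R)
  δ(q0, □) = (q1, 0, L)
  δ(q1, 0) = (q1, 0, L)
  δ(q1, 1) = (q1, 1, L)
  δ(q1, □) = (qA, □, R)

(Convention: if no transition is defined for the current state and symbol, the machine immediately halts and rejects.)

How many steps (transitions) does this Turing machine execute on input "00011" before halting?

Execution trace:
Initial: [q0]00011
Step 1: δ(q0, 0) = (q0, 0, R) → 0[q0]0011
Step 2: δ(q0, 0) = (q0, 0, R) → 00[q0]011
Step 3: δ(q0, 0) = (q0, 0, R) → 000[q0]11
Step 4: δ(q0, 1) = (q0, 1, R) → 0001[q0]1
Step 5: δ(q0, 1) = (q0, 1, R) → 00011[q0]□
Step 6: δ(q0, □) = (q1, 0, L) → 0001[q1]10
Step 7: δ(q1, 1) = (q1, 1, L) → 000[q1]110
Step 8: δ(q1, 1) = (q1, 1, L) → 00[q1]0110
Step 9: δ(q1, 0) = (q1, 0, L) → 0[q1]00110
Step 10: δ(q1, 0) = (q1, 0, L) → [q1]000110
Step 11: δ(q1, 0) = (q1, 0, L) → [q1]□000110
Step 12: δ(q1, □) = (qA, □, R) → □[qA]000110

The machine reaches the accept state qA and halts.

The machine executed 12 steps before halting.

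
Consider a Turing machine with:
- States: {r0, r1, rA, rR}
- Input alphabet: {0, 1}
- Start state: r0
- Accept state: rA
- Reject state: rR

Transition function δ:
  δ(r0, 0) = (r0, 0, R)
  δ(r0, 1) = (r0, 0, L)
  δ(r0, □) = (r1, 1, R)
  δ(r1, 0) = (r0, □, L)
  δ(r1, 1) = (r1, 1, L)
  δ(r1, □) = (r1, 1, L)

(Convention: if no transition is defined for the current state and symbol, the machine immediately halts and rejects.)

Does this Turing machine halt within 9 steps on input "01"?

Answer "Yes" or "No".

Execution trace:
Initial: [r0]01
Step 1: δ(r0, 0) = (r0, 0, R) → 0[r0]1
Step 2: δ(r0, 1) = (r0, 0, L) → [r0]00
Step 3: δ(r0, 0) = (r0, 0, R) → 0[r0]0
Step 4: δ(r0, 0) = (r0, 0, R) → 00[r0]□
Step 5: δ(r0, □) = (r1, 1, R) → 001[r1]□
Step 6: δ(r1, □) = (r1, 1, L) → 00[r1]11
Step 7: δ(r1, 1) = (r1, 1, L) → 0[r1]011
Step 8: δ(r1, 0) = (r0, □, L) → [r0]0□11
Step 9: δ(r0, 0) = (r0, 0, R) → 0[r0]□11

The machine has not reached a halting state after 9 steps.
The machine did not halt within the 9-step bound.

Answer: No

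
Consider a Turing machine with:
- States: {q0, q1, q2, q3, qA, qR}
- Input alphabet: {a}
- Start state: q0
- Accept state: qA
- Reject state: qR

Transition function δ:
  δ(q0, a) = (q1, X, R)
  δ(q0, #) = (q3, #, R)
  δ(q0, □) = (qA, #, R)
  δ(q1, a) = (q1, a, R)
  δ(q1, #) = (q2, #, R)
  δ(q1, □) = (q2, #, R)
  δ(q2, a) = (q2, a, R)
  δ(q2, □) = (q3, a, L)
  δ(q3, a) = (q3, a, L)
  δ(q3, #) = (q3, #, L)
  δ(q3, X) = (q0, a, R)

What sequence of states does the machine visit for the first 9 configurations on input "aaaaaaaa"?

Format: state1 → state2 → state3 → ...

Execution trace:
Initial: [q0]aaaaaaaa
Step 1: δ(q0, a) = (q1, X, R) → X[q1]aaaaaaa
Step 2: δ(q1, a) = (q1, a, R) → Xa[q1]aaaaaa
Step 3: δ(q1, a) = (q1, a, R) → Xaa[q1]aaaaa
Step 4: δ(q1, a) = (q1, a, R) → Xaaa[q1]aaaa
Step 5: δ(q1, a) = (q1, a, R) → Xaaaa[q1]aaa
Step 6: δ(q1, a) = (q1, a, R) → Xaaaaa[q1]aa
Step 7: δ(q1, a) = (q1, a, R) → Xaaaaaa[q1]a
Step 8: δ(q1, a) = (q1, a, R) → Xaaaaaaa[q1]□

State sequence: q0 → q1 → q1 → q1 → q1 → q1 → q1 → q1 → q1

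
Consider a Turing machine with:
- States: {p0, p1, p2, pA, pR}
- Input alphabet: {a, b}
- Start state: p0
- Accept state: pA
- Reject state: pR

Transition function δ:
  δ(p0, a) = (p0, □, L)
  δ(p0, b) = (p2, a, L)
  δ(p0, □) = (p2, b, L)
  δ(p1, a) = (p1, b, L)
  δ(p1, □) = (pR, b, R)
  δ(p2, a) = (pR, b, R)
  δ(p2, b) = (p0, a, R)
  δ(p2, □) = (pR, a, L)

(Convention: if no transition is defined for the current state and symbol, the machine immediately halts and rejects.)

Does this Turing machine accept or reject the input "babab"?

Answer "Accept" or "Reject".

Execution trace:
Initial: [p0]babab
Step 1: δ(p0, b) = (p2, a, L) → [p2]□aabab
Step 2: δ(p2, □) = (pR, a, L) → [pR]□aaabab

The machine reaches the reject state pR and halts.

Answer: Reject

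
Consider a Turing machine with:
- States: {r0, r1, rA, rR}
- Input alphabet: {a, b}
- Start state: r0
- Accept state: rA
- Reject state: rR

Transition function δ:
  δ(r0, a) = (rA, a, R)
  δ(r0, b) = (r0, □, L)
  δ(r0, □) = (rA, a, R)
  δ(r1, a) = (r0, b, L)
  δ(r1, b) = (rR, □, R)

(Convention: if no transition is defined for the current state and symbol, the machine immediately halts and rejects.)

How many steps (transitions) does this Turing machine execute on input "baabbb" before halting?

Execution trace:
Initial: [r0]baabbb
Step 1: δ(r0, b) = (r0, □, L) → [r0]□□aabbb
Step 2: δ(r0, □) = (rA, a, R) → a[rA]□aabbb

The machine reaches the accept state rA and halts.

The machine executed 2 steps before halting.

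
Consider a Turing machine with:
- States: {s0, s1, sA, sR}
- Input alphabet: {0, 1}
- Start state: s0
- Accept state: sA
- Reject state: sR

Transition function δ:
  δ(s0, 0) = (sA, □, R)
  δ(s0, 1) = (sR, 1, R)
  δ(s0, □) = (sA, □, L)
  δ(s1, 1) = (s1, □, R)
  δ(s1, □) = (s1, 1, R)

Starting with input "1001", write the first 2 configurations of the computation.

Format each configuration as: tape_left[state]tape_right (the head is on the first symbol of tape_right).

Transitions applied:
Step 1: δ(s0, 1) = (sR, 1, R)

The first 2 configurations are:
[s0]1001 ⊢ 1[sR]001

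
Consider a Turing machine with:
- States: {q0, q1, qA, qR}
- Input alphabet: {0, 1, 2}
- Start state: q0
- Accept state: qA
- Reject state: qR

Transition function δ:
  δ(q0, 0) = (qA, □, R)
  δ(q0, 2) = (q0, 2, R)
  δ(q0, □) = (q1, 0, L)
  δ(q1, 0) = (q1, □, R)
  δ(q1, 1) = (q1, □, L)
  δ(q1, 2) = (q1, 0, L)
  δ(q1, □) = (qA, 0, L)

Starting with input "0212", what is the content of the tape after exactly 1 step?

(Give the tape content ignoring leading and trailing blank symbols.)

Execution trace:
Initial: [q0]0212
Step 1: δ(q0, 0) = (qA, □, R) → □[qA]212

The machine reaches the accept state qA and halts.

After 1 step, the tape (ignoring leading/trailing blanks) is: 212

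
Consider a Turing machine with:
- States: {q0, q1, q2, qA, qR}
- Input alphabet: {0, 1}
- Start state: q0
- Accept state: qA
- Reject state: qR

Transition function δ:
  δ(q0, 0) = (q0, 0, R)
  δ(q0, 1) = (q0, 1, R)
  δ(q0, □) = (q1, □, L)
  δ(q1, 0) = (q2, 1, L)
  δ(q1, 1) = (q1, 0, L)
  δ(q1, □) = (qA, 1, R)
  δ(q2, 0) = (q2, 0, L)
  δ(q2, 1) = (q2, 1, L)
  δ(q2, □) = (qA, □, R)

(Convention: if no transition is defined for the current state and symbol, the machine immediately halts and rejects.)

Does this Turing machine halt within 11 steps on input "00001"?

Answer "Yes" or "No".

Execution trace:
Initial: [q0]00001
Step 1: δ(q0, 0) = (q0, 0, R) → 0[q0]0001
Step 2: δ(q0, 0) = (q0, 0, R) → 00[q0]001
Step 3: δ(q0, 0) = (q0, 0, R) → 000[q0]01
Step 4: δ(q0, 0) = (q0, 0, R) → 0000[q0]1
Step 5: δ(q0, 1) = (q0, 1, R) → 00001[q0]□
Step 6: δ(q0, □) = (q1, □, L) → 0000[q1]1□
Step 7: δ(q1, 1) = (q1, 0, L) → 000[q1]00□
Step 8: δ(q1, 0) = (q2, 1, L) → 00[q2]010□
Step 9: δ(q2, 0) = (q2, 0, L) → 0[q2]0010□
Step 10: δ(q2, 0) = (q2, 0, L) → [q2]00010□
Step 11: δ(q2, 0) = (q2, 0, L) → [q2]□00010□

The machine has not reached a halting state after 11 steps.
The machine did not halt within the 11-step bound.

Answer: No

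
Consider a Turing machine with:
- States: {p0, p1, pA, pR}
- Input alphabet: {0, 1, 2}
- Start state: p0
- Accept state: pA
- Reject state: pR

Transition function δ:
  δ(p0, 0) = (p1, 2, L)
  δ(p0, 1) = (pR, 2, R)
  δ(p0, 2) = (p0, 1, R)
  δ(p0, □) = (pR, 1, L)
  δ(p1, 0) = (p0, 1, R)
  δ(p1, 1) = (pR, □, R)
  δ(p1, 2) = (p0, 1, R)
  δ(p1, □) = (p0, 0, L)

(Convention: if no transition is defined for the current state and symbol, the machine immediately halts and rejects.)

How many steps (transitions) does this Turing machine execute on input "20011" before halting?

Execution trace:
Initial: [p0]20011
Step 1: δ(p0, 2) = (p0, 1, R) → 1[p0]0011
Step 2: δ(p0, 0) = (p1, 2, L) → [p1]12011
Step 3: δ(p1, 1) = (pR, □, R) → □[pR]2011

The machine reaches the reject state pR and halts.

The machine executed 3 steps before halting.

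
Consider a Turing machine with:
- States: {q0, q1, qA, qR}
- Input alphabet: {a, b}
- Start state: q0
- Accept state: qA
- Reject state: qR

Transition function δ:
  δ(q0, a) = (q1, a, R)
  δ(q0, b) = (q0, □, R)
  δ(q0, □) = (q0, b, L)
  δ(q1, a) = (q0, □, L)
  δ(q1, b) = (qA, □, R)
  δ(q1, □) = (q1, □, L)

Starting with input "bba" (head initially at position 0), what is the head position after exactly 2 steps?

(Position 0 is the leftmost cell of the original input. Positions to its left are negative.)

Execution trace (head position shown):
Step 0: [q0]bba  (head at position 0)
Step 1: move right → □[q0]ba  (head at position 1)
Step 2: move right → □□[q0]a  (head at position 2)

After 2 steps, the head is at position 2.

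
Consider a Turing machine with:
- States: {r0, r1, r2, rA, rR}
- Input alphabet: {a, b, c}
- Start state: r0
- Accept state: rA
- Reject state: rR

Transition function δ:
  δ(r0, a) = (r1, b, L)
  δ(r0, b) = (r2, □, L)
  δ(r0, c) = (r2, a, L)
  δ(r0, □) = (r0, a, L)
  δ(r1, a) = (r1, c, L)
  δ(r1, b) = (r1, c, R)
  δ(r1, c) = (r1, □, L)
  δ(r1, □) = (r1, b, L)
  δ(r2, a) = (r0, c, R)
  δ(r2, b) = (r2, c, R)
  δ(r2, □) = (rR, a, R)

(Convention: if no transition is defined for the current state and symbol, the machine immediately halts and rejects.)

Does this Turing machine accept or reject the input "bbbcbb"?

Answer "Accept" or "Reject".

Execution trace:
Initial: [r0]bbbcbb
Step 1: δ(r0, b) = (r2, □, L) → [r2]□□bbcbb
Step 2: δ(r2, □) = (rR, a, R) → a[rR]□bbcbb

The machine reaches the reject state rR and halts.

Answer: Reject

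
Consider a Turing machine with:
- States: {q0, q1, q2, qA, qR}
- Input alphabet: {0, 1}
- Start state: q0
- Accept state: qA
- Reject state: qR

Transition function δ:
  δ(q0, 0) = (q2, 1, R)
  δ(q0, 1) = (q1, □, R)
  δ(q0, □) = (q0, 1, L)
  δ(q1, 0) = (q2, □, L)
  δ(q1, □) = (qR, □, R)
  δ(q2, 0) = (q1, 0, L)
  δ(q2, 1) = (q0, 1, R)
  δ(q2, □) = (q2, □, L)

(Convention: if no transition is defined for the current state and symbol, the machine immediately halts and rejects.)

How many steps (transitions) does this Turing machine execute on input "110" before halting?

Execution trace:
Initial: [q0]110
Step 1: δ(q0, 1) = (q1, □, R) → □[q1]10

No transition is defined for δ(q1, 1). By convention the machine halts and rejects.

The machine executed 1 step before halting.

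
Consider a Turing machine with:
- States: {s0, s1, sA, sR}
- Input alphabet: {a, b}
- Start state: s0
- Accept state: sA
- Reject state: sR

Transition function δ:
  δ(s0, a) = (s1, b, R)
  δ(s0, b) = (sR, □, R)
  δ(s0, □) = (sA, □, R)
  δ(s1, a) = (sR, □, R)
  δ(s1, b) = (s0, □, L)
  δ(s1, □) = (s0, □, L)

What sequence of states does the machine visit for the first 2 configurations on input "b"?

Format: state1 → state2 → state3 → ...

Execution trace:
Initial: [s0]b
Step 1: δ(s0, b) = (sR, □, R) → □[sR]□

The machine reaches the reject state sR and halts.

State sequence: s0 → sR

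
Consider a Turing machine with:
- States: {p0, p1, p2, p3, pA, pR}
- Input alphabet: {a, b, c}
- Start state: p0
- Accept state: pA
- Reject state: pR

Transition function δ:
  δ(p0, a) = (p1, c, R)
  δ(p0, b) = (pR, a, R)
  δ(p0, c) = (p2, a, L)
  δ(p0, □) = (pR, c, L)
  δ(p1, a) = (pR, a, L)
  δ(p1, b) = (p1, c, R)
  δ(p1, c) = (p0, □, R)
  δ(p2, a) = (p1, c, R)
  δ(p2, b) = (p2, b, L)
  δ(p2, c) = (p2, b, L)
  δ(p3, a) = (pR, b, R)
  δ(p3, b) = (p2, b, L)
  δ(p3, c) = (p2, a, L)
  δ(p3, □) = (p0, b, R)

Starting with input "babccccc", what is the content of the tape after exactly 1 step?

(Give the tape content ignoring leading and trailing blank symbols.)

Execution trace:
Initial: [p0]babccccc
Step 1: δ(p0, b) = (pR, a, R) → a[pR]abccccc

The machine reaches the reject state pR and halts.

After 1 step, the tape (ignoring leading/trailing blanks) is: aabccccc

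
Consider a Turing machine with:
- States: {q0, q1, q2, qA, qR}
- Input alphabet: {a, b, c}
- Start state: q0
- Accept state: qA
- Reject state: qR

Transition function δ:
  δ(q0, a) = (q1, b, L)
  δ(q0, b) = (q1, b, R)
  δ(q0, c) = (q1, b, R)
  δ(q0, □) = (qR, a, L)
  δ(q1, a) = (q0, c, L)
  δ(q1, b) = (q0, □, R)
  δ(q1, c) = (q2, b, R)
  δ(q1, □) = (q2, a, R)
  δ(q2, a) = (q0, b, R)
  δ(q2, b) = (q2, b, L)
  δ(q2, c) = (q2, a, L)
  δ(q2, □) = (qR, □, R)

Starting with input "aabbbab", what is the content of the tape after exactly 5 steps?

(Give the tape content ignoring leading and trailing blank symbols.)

Execution trace:
Initial: [q0]aabbbab
Step 1: δ(q0, a) = (q1, b, L) → [q1]□babbbab
Step 2: δ(q1, □) = (q2, a, R) → a[q2]babbbab
Step 3: δ(q2, b) = (q2, b, L) → [q2]ababbbab
Step 4: δ(q2, a) = (q0, b, R) → b[q0]babbbab
Step 5: δ(q0, b) = (q1, b, R) → bb[q1]abbbab

After 5 steps, the tape (ignoring leading/trailing blanks) is: bbabbbab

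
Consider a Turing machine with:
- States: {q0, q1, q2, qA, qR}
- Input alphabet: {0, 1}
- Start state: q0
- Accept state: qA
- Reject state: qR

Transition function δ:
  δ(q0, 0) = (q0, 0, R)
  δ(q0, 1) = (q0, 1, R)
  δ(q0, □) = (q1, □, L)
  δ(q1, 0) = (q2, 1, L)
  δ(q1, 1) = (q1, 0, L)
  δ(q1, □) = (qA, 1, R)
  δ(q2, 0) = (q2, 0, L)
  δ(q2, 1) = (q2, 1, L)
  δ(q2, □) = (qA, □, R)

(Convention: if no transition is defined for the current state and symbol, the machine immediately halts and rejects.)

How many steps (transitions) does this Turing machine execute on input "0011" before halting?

Execution trace:
Initial: [q0]0011
Step 1: δ(q0, 0) = (q0, 0, R) → 0[q0]011
Step 2: δ(q0, 0) = (q0, 0, R) → 00[q0]11
Step 3: δ(q0, 1) = (q0, 1, R) → 001[q0]1
Step 4: δ(q0, 1) = (q0, 1, R) → 0011[q0]□
Step 5: δ(q0, □) = (q1, □, L) → 001[q1]1□
Step 6: δ(q1, 1) = (q1, 0, L) → 00[q1]10□
Step 7: δ(q1, 1) = (q1, 0, L) → 0[q1]000□
Step 8: δ(q1, 0) = (q2, 1, L) → [q2]0100□
Step 9: δ(q2, 0) = (q2, 0, L) → [q2]□0100□
Step 10: δ(q2, □) = (qA, □, R) → □[qA]0100□

The machine reaches the accept state qA and halts.

The machine executed 10 steps before halting.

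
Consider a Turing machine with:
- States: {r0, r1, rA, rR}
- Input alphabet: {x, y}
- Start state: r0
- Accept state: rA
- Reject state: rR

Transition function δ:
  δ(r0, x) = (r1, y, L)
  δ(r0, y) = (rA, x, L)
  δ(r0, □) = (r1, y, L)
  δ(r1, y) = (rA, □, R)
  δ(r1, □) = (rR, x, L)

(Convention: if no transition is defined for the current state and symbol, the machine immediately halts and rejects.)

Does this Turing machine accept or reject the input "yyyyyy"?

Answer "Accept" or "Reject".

Execution trace:
Initial: [r0]yyyyyy
Step 1: δ(r0, y) = (rA, x, L) → [rA]□xyyyyy

The machine reaches the accept state rA and halts.

Answer: Accept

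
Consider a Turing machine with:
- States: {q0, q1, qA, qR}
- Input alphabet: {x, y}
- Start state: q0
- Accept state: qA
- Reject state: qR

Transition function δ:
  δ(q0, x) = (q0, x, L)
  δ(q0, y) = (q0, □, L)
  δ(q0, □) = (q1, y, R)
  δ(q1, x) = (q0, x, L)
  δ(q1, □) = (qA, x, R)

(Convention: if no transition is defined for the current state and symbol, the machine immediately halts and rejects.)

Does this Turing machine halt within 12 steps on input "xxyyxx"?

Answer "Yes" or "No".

Execution trace:
Initial: [q0]xxyyxx
Step 1: δ(q0, x) = (q0, x, L) → [q0]□xxyyxx
Step 2: δ(q0, □) = (q1, y, R) → y[q1]xxyyxx
Step 3: δ(q1, x) = (q0, x, L) → [q0]yxxyyxx
Step 4: δ(q0, y) = (q0, □, L) → [q0]□□xxyyxx
Step 5: δ(q0, □) = (q1, y, R) → y[q1]□xxyyxx
Step 6: δ(q1, □) = (qA, x, R) → yx[qA]xxyyxx

The machine reaches the accept state qA and halts.
The machine halted after 6 steps (within the 12-step bound).

Answer: Yes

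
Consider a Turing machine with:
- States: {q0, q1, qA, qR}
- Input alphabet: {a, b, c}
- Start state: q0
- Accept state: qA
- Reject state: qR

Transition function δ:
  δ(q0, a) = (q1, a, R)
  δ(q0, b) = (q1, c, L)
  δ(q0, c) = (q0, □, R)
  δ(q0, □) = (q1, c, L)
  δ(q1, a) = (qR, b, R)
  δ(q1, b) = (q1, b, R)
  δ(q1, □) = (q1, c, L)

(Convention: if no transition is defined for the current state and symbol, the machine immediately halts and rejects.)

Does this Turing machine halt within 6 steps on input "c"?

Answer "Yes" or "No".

Execution trace:
Initial: [q0]c
Step 1: δ(q0, c) = (q0, □, R) → □[q0]□
Step 2: δ(q0, □) = (q1, c, L) → [q1]□c
Step 3: δ(q1, □) = (q1, c, L) → [q1]□cc
Step 4: δ(q1, □) = (q1, c, L) → [q1]□ccc
Step 5: δ(q1, □) = (q1, c, L) → [q1]□cccc
Step 6: δ(q1, □) = (q1, c, L) → [q1]□ccccc

The machine has not reached a halting state after 6 steps.
The machine did not halt within the 6-step bound.

Answer: No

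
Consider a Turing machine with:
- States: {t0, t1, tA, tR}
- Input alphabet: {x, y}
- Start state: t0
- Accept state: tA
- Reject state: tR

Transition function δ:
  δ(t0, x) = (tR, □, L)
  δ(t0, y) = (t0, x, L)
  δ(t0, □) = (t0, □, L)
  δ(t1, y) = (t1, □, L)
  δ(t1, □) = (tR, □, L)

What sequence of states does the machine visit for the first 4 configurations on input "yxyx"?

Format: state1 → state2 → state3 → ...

Execution trace:
Initial: [t0]yxyx
Step 1: δ(t0, y) = (t0, x, L) → [t0]□xxyx
Step 2: δ(t0, □) = (t0, □, L) → [t0]□□xxyx
Step 3: δ(t0, □) = (t0, □, L) → [t0]□□□xxyx

State sequence: t0 → t0 → t0 → t0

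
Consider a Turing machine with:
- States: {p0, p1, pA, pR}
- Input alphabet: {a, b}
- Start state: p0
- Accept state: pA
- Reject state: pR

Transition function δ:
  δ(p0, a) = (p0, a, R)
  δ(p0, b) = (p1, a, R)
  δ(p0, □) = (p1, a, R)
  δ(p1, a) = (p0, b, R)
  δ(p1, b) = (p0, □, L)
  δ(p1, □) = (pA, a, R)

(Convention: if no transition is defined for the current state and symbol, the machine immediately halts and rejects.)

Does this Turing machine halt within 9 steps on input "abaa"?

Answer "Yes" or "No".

Execution trace:
Initial: [p0]abaa
Step 1: δ(p0, a) = (p0, a, R) → a[p0]baa
Step 2: δ(p0, b) = (p1, a, R) → aa[p1]aa
Step 3: δ(p1, a) = (p0, b, R) → aab[p0]a
Step 4: δ(p0, a) = (p0, a, R) → aaba[p0]□
Step 5: δ(p0, □) = (p1, a, R) → aabaa[p1]□
Step 6: δ(p1, □) = (pA, a, R) → aabaaa[pA]□

The machine reaches the accept state pA and halts.
The machine halted after 6 steps (within the 9-step bound).

Answer: Yes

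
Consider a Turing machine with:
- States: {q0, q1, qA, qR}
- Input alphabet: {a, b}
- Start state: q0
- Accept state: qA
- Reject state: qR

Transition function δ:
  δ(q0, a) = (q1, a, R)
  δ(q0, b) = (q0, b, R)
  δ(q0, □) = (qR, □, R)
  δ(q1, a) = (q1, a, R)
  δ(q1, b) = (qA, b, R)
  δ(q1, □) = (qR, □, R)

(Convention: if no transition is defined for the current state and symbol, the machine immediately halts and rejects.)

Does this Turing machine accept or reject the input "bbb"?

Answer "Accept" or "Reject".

Execution trace:
Initial: [q0]bbb
Step 1: δ(q0, b) = (q0, b, R) → b[q0]bb
Step 2: δ(q0, b) = (q0, b, R) → bb[q0]b
Step 3: δ(q0, b) = (q0, b, R) → bbb[q0]□
Step 4: δ(q0, □) = (qR, □, R) → bbb□[qR]□

The machine reaches the reject state qR and halts.

Answer: Reject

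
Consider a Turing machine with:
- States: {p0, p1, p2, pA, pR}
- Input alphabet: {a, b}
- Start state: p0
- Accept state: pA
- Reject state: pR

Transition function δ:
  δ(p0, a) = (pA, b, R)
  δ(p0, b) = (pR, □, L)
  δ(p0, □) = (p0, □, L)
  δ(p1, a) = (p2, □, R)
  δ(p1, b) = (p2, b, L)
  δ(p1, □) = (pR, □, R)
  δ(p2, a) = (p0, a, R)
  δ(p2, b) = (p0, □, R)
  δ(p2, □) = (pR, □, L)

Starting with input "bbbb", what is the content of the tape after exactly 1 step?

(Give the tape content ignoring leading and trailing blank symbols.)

Execution trace:
Initial: [p0]bbbb
Step 1: δ(p0, b) = (pR, □, L) → [pR]□□bbb

The machine reaches the reject state pR and halts.

After 1 step, the tape (ignoring leading/trailing blanks) is: bbb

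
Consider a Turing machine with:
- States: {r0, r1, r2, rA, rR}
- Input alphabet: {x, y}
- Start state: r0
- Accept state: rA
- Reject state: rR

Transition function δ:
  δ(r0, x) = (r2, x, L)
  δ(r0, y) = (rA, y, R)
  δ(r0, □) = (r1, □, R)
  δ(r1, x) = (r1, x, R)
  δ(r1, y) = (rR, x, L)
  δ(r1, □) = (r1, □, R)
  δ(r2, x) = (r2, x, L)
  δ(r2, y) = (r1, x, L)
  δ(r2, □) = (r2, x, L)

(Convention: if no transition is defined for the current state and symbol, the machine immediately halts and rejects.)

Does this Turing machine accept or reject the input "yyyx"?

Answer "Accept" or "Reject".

Execution trace:
Initial: [r0]yyyx
Step 1: δ(r0, y) = (rA, y, R) → y[rA]yyx

The machine reaches the accept state rA and halts.

Answer: Accept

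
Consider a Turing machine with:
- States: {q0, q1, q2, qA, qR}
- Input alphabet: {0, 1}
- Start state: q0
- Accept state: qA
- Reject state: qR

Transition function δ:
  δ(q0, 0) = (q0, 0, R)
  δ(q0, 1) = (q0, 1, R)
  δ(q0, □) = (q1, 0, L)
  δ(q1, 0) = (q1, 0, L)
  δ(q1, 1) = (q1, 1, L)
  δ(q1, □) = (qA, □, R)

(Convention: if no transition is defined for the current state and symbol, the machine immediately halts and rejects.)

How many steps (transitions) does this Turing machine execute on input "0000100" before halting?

Execution trace:
Initial: [q0]0000100
Step 1: δ(q0, 0) = (q0, 0, R) → 0[q0]000100
Step 2: δ(q0, 0) = (q0, 0, R) → 00[q0]00100
Step 3: δ(q0, 0) = (q0, 0, R) → 000[q0]0100
Step 4: δ(q0, 0) = (q0, 0, R) → 0000[q0]100
Step 5: δ(q0, 1) = (q0, 1, R) → 00001[q0]00
Step 6: δ(q0, 0) = (q0, 0, R) → 000010[q0]0
Step 7: δ(q0, 0) = (q0, 0, R) → 0000100[q0]□
Step 8: δ(q0, □) = (q1, 0, L) → 000010[q1]00
Step 9: δ(q1, 0) = (q1, 0, L) → 00001[q1]000
Step 10: δ(q1, 0) = (q1, 0, L) → 0000[q1]1000
Step 11: δ(q1, 1) = (q1, 1, L) → 000[q1]01000
Step 12: δ(q1, 0) = (q1, 0, L) → 00[q1]001000
Step 13: δ(q1, 0) = (q1, 0, L) → 0[q1]0001000
Step 14: δ(q1, 0) = (q1, 0, L) → [q1]00001000
Step 15: δ(q1, 0) = (q1, 0, L) → [q1]□00001000
Step 16: δ(q1, □) = (qA, □, R) → □[qA]00001000

The machine reaches the accept state qA and halts.

The machine executed 16 steps before halting.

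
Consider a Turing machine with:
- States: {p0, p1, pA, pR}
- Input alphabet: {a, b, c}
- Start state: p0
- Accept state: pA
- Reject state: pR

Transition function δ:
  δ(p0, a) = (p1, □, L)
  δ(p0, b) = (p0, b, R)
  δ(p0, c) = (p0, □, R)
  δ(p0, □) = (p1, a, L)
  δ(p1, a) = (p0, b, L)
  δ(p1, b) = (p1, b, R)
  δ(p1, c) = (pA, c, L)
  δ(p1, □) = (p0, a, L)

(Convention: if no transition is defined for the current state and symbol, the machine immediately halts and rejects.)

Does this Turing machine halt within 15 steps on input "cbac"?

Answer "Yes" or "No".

Execution trace:
Initial: [p0]cbac
Step 1: δ(p0, c) = (p0, □, R) → □[p0]bac
Step 2: δ(p0, b) = (p0, b, R) → □b[p0]ac
Step 3: δ(p0, a) = (p1, □, L) → □[p1]b□c
Step 4: δ(p1, b) = (p1, b, R) → □b[p1]□c
Step 5: δ(p1, □) = (p0, a, L) → □[p0]bac
Step 6: δ(p0, b) = (p0, b, R) → □b[p0]ac
Step 7: δ(p0, a) = (p1, □, L) → □[p1]b□c
Step 8: δ(p1, b) = (p1, b, R) → □b[p1]□c
Step 9: δ(p1, □) = (p0, a, L) → □[p0]bac
Step 10: δ(p0, b) = (p0, b, R) → □b[p0]ac
Step 11: δ(p0, a) = (p1, □, L) → □[p1]b□c
Step 12: δ(p1, b) = (p1, b, R) → □b[p1]□c
Step 13: δ(p1, □) = (p0, a, L) → □[p0]bac
Step 14: δ(p0, b) = (p0, b, R) → □b[p0]ac
Step 15: δ(p0, a) = (p1, □, L) → □[p1]b□c

The machine has not reached a halting state after 15 steps.
The machine did not halt within the 15-step bound.

Answer: No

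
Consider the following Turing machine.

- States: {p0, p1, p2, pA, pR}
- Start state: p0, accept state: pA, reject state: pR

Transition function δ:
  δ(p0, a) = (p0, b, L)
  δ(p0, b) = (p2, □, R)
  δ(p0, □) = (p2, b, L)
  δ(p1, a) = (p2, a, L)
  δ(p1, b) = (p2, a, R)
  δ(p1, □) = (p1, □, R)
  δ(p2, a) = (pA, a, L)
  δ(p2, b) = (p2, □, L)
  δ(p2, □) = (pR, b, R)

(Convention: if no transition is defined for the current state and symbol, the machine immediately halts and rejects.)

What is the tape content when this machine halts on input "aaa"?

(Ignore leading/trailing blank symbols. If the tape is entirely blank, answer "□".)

Execution trace:
Initial: [p0]aaa
Step 1: δ(p0, a) = (p0, b, L) → [p0]□baa
Step 2: δ(p0, □) = (p2, b, L) → [p2]□bbaa
Step 3: δ(p2, □) = (pR, b, R) → b[pR]bbaa

The machine reaches the reject state pR and halts.

Final tape (ignoring leading/trailing blanks): bbbaa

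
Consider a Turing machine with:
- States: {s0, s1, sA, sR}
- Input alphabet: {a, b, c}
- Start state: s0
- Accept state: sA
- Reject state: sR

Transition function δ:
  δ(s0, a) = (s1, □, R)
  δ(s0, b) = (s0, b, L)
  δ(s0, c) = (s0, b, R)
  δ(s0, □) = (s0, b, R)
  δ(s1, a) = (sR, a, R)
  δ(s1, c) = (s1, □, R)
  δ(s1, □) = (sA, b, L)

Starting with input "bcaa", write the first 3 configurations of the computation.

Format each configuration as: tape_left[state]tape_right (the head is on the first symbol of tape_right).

Transitions applied:
Step 1: δ(s0, b) = (s0, b, L)
Step 2: δ(s0, □) = (s0, b, R)

The first 3 configurations are:
[s0]bcaa ⊢ [s0]□bcaa ⊢ b[s0]bcaa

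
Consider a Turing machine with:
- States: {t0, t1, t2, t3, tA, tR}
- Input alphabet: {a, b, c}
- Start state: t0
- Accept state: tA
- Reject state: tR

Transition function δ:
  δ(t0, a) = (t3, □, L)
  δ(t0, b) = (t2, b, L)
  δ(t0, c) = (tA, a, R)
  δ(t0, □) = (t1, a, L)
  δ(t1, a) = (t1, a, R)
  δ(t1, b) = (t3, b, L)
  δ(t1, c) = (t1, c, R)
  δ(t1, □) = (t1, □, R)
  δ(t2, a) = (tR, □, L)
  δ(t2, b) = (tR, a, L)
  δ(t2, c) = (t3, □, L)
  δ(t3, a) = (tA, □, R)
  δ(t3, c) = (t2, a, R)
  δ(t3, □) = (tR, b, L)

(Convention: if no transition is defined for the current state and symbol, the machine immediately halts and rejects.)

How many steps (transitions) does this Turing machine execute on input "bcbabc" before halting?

Execution trace:
Initial: [t0]bcbabc
Step 1: δ(t0, b) = (t2, b, L) → [t2]□bcbabc

No transition is defined for δ(t2, □). By convention the machine halts and rejects.

The machine executed 1 step before halting.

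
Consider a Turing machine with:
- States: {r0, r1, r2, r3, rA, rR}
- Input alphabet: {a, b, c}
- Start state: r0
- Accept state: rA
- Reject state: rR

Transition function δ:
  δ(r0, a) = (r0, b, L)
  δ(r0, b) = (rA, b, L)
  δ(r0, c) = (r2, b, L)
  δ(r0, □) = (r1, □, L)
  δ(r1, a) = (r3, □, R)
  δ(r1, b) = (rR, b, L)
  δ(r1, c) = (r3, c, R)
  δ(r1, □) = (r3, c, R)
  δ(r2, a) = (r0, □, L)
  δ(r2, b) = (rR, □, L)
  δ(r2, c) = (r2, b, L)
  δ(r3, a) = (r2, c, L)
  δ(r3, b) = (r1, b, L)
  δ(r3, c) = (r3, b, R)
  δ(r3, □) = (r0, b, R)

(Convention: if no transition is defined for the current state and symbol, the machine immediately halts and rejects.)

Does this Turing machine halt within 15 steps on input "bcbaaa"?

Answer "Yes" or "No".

Execution trace:
Initial: [r0]bcbaaa
Step 1: δ(r0, b) = (rA, b, L) → [rA]□bcbaaa

The machine reaches the accept state rA and halts.
The machine halted after 1 step (within the 15-step bound).

Answer: Yes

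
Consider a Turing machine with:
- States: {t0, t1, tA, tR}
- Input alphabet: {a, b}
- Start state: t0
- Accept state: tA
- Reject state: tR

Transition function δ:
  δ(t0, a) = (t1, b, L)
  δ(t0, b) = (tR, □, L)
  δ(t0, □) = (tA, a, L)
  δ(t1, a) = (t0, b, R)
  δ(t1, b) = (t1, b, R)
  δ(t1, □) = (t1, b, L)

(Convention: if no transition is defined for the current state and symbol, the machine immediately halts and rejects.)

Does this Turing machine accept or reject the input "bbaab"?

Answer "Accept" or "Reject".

Execution trace:
Initial: [t0]bbaab
Step 1: δ(t0, b) = (tR, □, L) → [tR]□□baab

The machine reaches the reject state tR and halts.

Answer: Reject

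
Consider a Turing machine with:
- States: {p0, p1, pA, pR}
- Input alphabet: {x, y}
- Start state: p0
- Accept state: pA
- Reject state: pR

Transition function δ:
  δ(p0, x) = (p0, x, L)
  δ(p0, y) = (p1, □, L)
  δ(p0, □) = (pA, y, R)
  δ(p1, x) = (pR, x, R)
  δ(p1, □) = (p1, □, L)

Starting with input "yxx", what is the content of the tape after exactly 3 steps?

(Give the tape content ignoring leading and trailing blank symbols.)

Execution trace:
Initial: [p0]yxx
Step 1: δ(p0, y) = (p1, □, L) → [p1]□□xx
Step 2: δ(p1, □) = (p1, □, L) → [p1]□□□xx
Step 3: δ(p1, □) = (p1, □, L) → [p1]□□□□xx

After 3 steps, the tape (ignoring leading/trailing blanks) is: xx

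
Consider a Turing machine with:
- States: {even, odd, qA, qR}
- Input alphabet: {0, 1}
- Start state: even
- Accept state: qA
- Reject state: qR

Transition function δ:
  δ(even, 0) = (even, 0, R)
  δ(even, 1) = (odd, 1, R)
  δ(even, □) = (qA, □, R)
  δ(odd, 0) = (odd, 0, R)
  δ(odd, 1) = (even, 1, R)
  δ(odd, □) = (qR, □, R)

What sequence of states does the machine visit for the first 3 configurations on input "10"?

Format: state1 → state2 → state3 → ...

Execution trace:
Initial: [even]10
Step 1: δ(even, 1) = (odd, 1, R) → 1[odd]0
Step 2: δ(odd, 0) = (odd, 0, R) → 10[odd]□

State sequence: even → odd → odd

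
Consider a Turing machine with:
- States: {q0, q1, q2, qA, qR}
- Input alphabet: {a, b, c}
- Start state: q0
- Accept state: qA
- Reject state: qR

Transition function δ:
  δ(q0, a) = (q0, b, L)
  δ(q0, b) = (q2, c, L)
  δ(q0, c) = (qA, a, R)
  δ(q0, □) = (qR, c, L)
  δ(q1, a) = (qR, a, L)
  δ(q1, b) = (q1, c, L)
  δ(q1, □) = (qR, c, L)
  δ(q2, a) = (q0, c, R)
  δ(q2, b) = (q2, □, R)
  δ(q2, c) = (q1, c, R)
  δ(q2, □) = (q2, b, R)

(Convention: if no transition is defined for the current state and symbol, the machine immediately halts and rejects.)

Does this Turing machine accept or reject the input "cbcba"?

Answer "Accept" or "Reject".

Execution trace:
Initial: [q0]cbcba
Step 1: δ(q0, c) = (qA, a, R) → a[qA]bcba

The machine reaches the accept state qA and halts.

Answer: Accept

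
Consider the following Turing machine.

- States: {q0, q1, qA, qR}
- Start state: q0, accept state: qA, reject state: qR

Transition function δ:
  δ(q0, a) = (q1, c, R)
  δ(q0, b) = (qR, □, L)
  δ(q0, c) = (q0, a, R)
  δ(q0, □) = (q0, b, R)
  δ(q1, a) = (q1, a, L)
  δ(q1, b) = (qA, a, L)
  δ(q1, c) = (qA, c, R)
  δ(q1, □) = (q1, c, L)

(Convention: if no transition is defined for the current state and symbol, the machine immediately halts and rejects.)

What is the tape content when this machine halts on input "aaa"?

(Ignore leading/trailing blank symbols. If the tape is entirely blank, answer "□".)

Execution trace:
Initial: [q0]aaa
Step 1: δ(q0, a) = (q1, c, R) → c[q1]aa
Step 2: δ(q1, a) = (q1, a, L) → [q1]caa
Step 3: δ(q1, c) = (qA, c, R) → c[qA]aa

The machine reaches the accept state qA and halts.

Final tape (ignoring leading/trailing blanks): caa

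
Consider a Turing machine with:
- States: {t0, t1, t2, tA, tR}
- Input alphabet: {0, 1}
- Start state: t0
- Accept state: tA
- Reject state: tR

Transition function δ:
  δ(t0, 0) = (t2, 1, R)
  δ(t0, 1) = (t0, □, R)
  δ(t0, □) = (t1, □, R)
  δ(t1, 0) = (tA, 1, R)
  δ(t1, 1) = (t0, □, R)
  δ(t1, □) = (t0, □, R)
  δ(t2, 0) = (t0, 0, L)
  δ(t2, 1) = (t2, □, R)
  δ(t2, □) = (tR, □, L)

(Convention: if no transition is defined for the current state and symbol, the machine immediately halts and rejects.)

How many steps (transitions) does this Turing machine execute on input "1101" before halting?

Execution trace:
Initial: [t0]1101
Step 1: δ(t0, 1) = (t0, □, R) → □[t0]101
Step 2: δ(t0, 1) = (t0, □, R) → □□[t0]01
Step 3: δ(t0, 0) = (t2, 1, R) → □□1[t2]1
Step 4: δ(t2, 1) = (t2, □, R) → □□1□[t2]□
Step 5: δ(t2, □) = (tR, □, L) → □□1[tR]□□

The machine reaches the reject state tR and halts.

The machine executed 5 steps before halting.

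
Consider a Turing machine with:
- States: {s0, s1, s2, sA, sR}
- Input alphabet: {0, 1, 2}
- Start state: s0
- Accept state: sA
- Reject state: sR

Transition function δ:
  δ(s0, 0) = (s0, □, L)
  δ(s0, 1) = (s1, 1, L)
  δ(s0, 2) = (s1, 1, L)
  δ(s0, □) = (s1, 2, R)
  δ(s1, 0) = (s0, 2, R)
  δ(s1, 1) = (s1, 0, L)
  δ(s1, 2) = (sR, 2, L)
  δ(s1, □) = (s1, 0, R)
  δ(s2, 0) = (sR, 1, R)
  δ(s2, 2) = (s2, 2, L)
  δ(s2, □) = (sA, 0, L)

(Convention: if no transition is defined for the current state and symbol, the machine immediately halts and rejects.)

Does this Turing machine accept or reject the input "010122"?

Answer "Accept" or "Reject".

Execution trace:
Initial: [s0]010122
Step 1: δ(s0, 0) = (s0, □, L) → [s0]□□10122
Step 2: δ(s0, □) = (s1, 2, R) → 2[s1]□10122
Step 3: δ(s1, □) = (s1, 0, R) → 20[s1]10122
Step 4: δ(s1, 1) = (s1, 0, L) → 2[s1]000122
Step 5: δ(s1, 0) = (s0, 2, R) → 22[s0]00122
Step 6: δ(s0, 0) = (s0, □, L) → 2[s0]2□0122
Step 7: δ(s0, 2) = (s1, 1, L) → [s1]21□0122
Step 8: δ(s1, 2) = (sR, 2, L) → [sR]□21□0122

The machine reaches the reject state sR and halts.

Answer: Reject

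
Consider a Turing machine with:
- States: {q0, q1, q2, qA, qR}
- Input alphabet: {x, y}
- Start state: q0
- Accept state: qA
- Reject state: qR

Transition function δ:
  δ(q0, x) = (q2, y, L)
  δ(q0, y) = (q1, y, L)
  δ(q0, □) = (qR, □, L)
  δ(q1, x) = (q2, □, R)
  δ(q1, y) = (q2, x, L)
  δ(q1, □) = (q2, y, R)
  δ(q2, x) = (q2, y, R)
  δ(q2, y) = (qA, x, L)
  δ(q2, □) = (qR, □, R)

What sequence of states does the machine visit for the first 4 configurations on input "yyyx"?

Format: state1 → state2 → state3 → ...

Execution trace:
Initial: [q0]yyyx
Step 1: δ(q0, y) = (q1, y, L) → [q1]□yyyx
Step 2: δ(q1, □) = (q2, y, R) → y[q2]yyyx
Step 3: δ(q2, y) = (qA, x, L) → [qA]yxyyx

The machine reaches the accept state qA and halts.

State sequence: q0 → q1 → q2 → qA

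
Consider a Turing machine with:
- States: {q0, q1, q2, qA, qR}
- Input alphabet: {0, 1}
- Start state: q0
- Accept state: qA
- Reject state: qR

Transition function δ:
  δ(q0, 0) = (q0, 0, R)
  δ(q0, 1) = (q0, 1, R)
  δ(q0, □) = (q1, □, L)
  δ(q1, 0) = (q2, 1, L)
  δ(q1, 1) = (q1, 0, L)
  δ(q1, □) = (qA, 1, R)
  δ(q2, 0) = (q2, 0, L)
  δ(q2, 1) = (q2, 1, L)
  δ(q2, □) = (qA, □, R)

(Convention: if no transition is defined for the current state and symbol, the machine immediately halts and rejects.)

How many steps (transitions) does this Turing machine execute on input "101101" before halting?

Execution trace:
Initial: [q0]101101
Step 1: δ(q0, 1) = (q0, 1, R) → 1[q0]01101
Step 2: δ(q0, 0) = (q0, 0, R) → 10[q0]1101
Step 3: δ(q0, 1) = (q0, 1, R) → 101[q0]101
Step 4: δ(q0, 1) = (q0, 1, R) → 1011[q0]01
Step 5: δ(q0, 0) = (q0, 0, R) → 10110[q0]1
Step 6: δ(q0, 1) = (q0, 1, R) → 101101[q0]□
Step 7: δ(q0, □) = (q1, □, L) → 10110[q1]1□
Step 8: δ(q1, 1) = (q1, 0, L) → 1011[q1]00□
Step 9: δ(q1, 0) = (q2, 1, L) → 101[q2]110□
Step 10: δ(q2, 1) = (q2, 1, L) → 10[q2]1110□
Step 11: δ(q2, 1) = (q2, 1, L) → 1[q2]01110□
Step 12: δ(q2, 0) = (q2, 0, L) → [q2]101110□
Step 13: δ(q2, 1) = (q2, 1, L) → [q2]□101110□
Step 14: δ(q2, □) = (qA, □, R) → □[qA]101110□

The machine reaches the accept state qA and halts.

The machine executed 14 steps before halting.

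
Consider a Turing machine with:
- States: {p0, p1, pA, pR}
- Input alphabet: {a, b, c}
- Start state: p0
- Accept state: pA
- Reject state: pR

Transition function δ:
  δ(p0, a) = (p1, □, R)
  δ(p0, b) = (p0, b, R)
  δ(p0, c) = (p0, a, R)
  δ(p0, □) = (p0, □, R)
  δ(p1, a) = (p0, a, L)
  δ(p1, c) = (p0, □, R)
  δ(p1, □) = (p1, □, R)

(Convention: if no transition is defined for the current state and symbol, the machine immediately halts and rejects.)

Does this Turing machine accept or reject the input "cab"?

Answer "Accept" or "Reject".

Execution trace:
Initial: [p0]cab
Step 1: δ(p0, c) = (p0, a, R) → a[p0]ab
Step 2: δ(p0, a) = (p1, □, R) → a□[p1]b

No transition is defined for δ(p1, b). By convention the machine halts and rejects.

Answer: Reject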